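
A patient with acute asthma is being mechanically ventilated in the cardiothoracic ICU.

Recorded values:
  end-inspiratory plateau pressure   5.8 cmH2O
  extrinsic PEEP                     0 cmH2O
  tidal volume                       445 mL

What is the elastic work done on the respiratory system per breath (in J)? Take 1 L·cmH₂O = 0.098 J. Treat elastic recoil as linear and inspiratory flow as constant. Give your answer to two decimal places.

0.13

Elastic work ≈ ½ × (Pplat − PEEP) × Vt = 0.5 × (5.8 − 0) × 0.445 L = 0.5 × 5.8 × 0.445 = 1.291 L·cmH2O.
× 0.098 J/(L·cmH2O) → 0.1265 J.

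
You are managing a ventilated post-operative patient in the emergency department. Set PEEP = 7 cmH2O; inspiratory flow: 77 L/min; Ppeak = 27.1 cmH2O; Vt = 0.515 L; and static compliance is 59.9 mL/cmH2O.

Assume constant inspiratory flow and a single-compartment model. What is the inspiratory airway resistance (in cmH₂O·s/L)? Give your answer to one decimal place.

9.0

Flow: 77 L/min ÷ 60 = 1.2833 L/s.
Equation of motion (constant flow): PIP = Vt/C + R·V̇ + PEEP.
R·V̇ = PIP − Vt/C − PEEP = 27.1 − 515/59.9 − 7 = 27.1 − 8.598 − 7 = 11.502 cmH2O.
R = 11.502 / 1.2833 = 8.963 cmH2O·s/L.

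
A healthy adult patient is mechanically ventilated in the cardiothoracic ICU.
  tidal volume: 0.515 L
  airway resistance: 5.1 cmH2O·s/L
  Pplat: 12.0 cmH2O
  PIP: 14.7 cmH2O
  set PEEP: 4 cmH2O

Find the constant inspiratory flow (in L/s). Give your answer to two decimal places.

flow = (PIP − Pplat) / Raw = 2.7 / 5.1 = 0.5294 L/s.

0.53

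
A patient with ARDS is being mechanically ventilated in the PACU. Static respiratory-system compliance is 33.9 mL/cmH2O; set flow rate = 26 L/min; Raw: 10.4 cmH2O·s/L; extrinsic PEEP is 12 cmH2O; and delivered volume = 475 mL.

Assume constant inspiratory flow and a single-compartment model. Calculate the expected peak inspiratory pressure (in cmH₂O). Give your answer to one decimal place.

Flow: 26 L/min ÷ 60 = 0.4333 L/s.
Equation of motion (constant flow): PIP = Vt/C + R·V̇ + PEEP.
PIP = 475/33.9 + 10.4×0.4333 + 12 = 14.012 + 4.506 + 12 = 30.518 cmH2O.

30.5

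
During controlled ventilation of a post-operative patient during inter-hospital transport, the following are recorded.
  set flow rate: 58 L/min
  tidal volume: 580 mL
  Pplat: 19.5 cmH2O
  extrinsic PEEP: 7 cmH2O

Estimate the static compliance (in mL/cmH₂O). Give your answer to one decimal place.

Cstat = Vt / (Pplat − PEEP) = 580 / (19.5 − 7) = 580 / 12.5 = 46.4 mL/cmH2O.

46.4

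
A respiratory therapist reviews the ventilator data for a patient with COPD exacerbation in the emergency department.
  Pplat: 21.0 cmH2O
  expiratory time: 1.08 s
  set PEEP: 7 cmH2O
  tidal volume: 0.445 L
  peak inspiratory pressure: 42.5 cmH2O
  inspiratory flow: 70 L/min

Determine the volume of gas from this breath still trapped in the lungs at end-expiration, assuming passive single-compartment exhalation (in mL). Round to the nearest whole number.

70

Flow: 70 L/min ÷ 60 = 1.1667 L/s.
R = (PIP − Pplat)/V̇ = (42.5 − 21.0) / 1.1667 = 21.5/1.1667 = 18.428 cmH2O·s/L.
C = Vt/(Pplat − PEEP) = 445.0 / (21.0 − 7) = 445.0/14.0 = 31.786 mL/cmH2O.
τ = R × C = 18.428 × 0.03179 L/cmH2O = 0.5858 s.
Fraction remaining = e^(−Te/τ) = e^(−1.08/0.5858) = 0.1582.
Trapped volume = 445.0 × 0.1582 = 70.399 mL.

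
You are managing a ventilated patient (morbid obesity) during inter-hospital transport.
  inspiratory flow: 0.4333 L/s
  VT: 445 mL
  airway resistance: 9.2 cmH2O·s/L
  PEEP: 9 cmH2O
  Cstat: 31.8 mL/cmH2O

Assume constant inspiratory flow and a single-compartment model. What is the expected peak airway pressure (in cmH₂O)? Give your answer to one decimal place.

27.0

Equation of motion (constant flow): PIP = Vt/C + R·V̇ + PEEP.
PIP = 445/31.8 + 9.2×0.4333 + 9 = 13.994 + 3.986 + 9 = 26.98 cmH2O.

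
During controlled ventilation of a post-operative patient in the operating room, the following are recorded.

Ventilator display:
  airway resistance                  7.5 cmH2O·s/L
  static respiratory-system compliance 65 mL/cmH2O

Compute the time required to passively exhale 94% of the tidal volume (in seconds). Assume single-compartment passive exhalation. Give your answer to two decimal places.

1.37

τ = R × C = 7.5 × 65 mL/cmH2O = 7.5 × 0.065 L/cmH2O = 0.4875 s.
Exhaled fraction f = 1 − e^(−t/τ) → t = −τ·ln(1 − f) = −0.4875·ln(0.06) = 1.372 s.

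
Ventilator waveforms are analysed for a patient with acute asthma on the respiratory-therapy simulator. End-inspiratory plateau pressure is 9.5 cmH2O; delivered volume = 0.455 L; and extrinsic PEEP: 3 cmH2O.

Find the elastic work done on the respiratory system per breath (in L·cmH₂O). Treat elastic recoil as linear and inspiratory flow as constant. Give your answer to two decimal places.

1.48

Elastic work ≈ ½ × (Pplat − PEEP) × Vt = 0.5 × (9.5 − 3) × 0.455 L = 0.5 × 6.5 × 0.455 = 1.479 L·cmH2O.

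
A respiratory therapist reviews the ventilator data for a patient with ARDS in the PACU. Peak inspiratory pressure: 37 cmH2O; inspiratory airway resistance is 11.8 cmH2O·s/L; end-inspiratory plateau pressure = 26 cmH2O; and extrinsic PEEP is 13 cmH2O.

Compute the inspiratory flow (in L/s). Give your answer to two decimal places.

0.93

flow = (PIP − Pplat) / Raw = 11.0 / 11.8 = 0.9322 L/s.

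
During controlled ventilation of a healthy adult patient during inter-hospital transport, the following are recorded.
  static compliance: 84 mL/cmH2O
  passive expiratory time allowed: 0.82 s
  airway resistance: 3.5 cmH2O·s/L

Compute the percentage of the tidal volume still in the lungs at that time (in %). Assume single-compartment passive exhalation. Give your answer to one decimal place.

τ = R × C = 3.5 × 84 mL/cmH2O = 3.5 × 0.084 L/cmH2O = 0.294 s.
Passive exhalation: V(t)/V₀ = e^(−t/τ) = e^(−0.82/0.294) = 0.06148.
Fraction remaining = 0.06148 → 6.148%.

6.1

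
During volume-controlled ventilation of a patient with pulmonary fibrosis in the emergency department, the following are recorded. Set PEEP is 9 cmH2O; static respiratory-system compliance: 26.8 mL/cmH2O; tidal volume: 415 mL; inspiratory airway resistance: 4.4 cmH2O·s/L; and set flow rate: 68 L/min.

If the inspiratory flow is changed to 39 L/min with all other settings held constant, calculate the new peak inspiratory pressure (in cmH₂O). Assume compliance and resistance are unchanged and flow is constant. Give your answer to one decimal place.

27.3

Flow: 68 L/min ÷ 60 = 1.1333 L/s.
New flow: 39 L/min ÷ 60 = 0.65 L/s.
PIP = Vt/C + R·V̇ + PEEP (constant-flow equation of motion).
Only the resistive term changes: ΔPIP = R × ΔV̇ = 4.4 × (0.65 − 1.1333) = 4.4 × -0.4833 = -2.127 cmH2O.
Original PIP = 415/26.8 + 4.4×1.1333 + 9 = 29.472 cmH2O; new PIP = 29.472 + (-2.127) = 27.345 cmH2O.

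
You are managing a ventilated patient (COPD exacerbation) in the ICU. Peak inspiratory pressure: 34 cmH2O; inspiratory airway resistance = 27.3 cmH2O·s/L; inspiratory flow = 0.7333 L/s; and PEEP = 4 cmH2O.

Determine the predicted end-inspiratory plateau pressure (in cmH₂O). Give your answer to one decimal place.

14.0

Pplat = PIP − Raw × flow = 34 − 27.3 × 0.7333 = 34 − 20.019 = 13.981 cmH2O.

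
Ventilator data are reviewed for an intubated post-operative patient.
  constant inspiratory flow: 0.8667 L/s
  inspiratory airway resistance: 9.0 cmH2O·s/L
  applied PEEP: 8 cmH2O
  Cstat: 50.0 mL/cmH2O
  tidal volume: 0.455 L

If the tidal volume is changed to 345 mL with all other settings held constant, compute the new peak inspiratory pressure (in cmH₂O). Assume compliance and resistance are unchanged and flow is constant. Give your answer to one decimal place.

22.7

PIP = Vt/C + R·V̇ + PEEP (constant-flow equation of motion).
Only the elastic term changes: ΔPIP = ΔVt / C = (345 − 455) / 50.0 = -2.2 cmH2O.
Original PIP = 455/50.0 + 9.0×0.8667 + 8 = 24.9 cmH2O; new PIP = 24.9 + (-2.2) = 22.7 cmH2O.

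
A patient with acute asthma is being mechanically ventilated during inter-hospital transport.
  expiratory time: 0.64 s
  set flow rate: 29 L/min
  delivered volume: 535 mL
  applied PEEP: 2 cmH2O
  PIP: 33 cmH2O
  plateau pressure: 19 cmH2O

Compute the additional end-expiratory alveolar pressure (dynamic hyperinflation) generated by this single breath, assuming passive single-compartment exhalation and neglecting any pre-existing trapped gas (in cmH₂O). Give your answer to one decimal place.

Flow: 29 L/min ÷ 60 = 0.4833 L/s.
R = (PIP − Pplat)/V̇ = (33 − 19) / 0.4833 = 14.0/0.4833 = 28.968 cmH2O·s/L.
C = Vt/(Pplat − PEEP) = 535.0 / (19 − 2) = 535.0/17.0 = 31.471 mL/cmH2O.
τ = R × C = 28.968 × 0.03147 L/cmH2O = 0.9116 s.
Fraction remaining = e^(−Te/τ) = e^(−0.64/0.9116) = 0.4956; trapped volume = 535.0 × 0.4956 = 265.15 mL.
Additional alveolar pressure from trapping ≈ V_trapped / C = 265.15 / 31.471 = 8.425 cmH2O.

8.4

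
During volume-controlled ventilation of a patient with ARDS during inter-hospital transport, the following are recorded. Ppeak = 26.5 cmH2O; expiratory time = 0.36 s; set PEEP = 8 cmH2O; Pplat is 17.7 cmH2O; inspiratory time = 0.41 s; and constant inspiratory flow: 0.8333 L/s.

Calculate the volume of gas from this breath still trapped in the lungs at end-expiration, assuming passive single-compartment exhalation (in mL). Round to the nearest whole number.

130

Vt = flow × Ti = 0.8333 L/s × 0.41 s × 1000 mL/L = 341.65 mL.
R = (PIP − Pplat)/V̇ = (26.5 − 17.7) / 0.8333 = 8.8/0.8333 = 10.56 cmH2O·s/L.
C = Vt/(Pplat − PEEP) = 341.65 / (17.7 − 8) = 341.65/9.7 = 35.222 mL/cmH2O.
τ = R × C = 10.56 × 0.03522 L/cmH2O = 0.3719 s.
Fraction remaining = e^(−Te/τ) = e^(−0.36/0.3719) = 0.3798.
Trapped volume = 341.65 × 0.3798 = 129.76 mL.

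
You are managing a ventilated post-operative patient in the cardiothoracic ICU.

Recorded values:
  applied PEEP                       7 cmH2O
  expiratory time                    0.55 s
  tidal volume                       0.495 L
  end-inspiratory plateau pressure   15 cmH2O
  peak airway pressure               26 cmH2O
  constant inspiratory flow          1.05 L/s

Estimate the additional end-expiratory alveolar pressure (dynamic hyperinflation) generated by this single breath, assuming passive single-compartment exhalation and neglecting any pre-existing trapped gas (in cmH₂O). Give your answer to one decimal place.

R = (PIP − Pplat)/V̇ = (26 − 15) / 1.05 = 11.0/1.05 = 10.476 cmH2O·s/L.
C = Vt/(Pplat − PEEP) = 495.0 / (15 − 7) = 495.0/8.0 = 61.875 mL/cmH2O.
τ = R × C = 10.476 × 0.06188 L/cmH2O = 0.6483 s.
Fraction remaining = e^(−Te/τ) = e^(−0.55/0.6483) = 0.4281; trapped volume = 495.0 × 0.4281 = 211.91 mL.
Additional alveolar pressure from trapping ≈ V_trapped / C = 211.91 / 61.875 = 3.425 cmH2O.

3.4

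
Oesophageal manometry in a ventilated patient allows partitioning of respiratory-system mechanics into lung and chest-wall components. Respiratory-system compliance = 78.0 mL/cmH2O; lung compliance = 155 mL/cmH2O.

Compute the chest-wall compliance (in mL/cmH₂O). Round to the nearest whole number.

1/Ccw = 1/Crs − 1/CL.
1/Ccw = 1/78.0 − 1/155 = 0.006369.
Ccw = 157.01 mL/cmH2O.

157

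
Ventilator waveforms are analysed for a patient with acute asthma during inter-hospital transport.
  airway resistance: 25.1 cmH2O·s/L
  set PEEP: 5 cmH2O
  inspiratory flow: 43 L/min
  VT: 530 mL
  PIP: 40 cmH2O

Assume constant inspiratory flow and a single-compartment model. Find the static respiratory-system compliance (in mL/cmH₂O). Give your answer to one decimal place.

Flow: 43 L/min ÷ 60 = 0.7167 L/s.
Equation of motion (constant flow): PIP = Vt/C + R·V̇ + PEEP.
Vt/C = PIP − R·V̇ − PEEP = 40 − 25.1×0.7167 − 5 = 40 − 17.989 − 5 = 17.011 cmH2O.
C = Vt / 17.011 = 530 / 17.011 = 31.156 mL/cmH2O.

31.2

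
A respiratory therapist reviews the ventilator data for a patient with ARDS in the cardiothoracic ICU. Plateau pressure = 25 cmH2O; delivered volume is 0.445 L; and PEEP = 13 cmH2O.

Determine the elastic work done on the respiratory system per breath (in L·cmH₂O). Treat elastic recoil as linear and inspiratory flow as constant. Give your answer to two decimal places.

2.67

Elastic work ≈ ½ × (Pplat − PEEP) × Vt = 0.5 × (25 − 13) × 0.445 L = 0.5 × 12.0 × 0.445 = 2.67 L·cmH2O.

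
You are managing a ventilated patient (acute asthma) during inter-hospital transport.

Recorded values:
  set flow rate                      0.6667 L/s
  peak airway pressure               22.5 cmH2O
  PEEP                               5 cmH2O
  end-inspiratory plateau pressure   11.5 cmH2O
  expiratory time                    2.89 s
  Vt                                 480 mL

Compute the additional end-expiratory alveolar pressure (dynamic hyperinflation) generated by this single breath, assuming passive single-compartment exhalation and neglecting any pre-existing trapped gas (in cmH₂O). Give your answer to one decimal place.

0.6

R = (PIP − Pplat)/V̇ = (22.5 − 11.5) / 0.6667 = 11.0/0.6667 = 16.499 cmH2O·s/L.
C = Vt/(Pplat − PEEP) = 480.0 / (11.5 − 5) = 480.0/6.5 = 73.846 mL/cmH2O.
τ = R × C = 16.499 × 0.07385 L/cmH2O = 1.218 s.
Fraction remaining = e^(−Te/τ) = e^(−2.89/1.218) = 0.09322; trapped volume = 480.0 × 0.09322 = 44.746 mL.
Additional alveolar pressure from trapping ≈ V_trapped / C = 44.746 / 73.846 = 0.6059 cmH2O.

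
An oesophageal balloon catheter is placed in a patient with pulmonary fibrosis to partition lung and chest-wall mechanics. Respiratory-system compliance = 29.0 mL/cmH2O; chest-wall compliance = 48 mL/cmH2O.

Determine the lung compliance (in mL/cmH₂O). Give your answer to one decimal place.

73.3

1/CL = 1/Crs − 1/Ccw.
1/CL = 1/29.0 − 1/48 = 0.01365.
CL = 73.26 mL/cmH2O.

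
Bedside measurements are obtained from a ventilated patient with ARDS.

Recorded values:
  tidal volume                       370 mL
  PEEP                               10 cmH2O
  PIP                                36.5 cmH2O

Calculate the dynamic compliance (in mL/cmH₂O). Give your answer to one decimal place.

14.0

Dynamic compliance = Vt / (PIP − PEEP) = 370 / (36.5 − 10) = 370 / 26.5 = 13.962 mL/cmH2O.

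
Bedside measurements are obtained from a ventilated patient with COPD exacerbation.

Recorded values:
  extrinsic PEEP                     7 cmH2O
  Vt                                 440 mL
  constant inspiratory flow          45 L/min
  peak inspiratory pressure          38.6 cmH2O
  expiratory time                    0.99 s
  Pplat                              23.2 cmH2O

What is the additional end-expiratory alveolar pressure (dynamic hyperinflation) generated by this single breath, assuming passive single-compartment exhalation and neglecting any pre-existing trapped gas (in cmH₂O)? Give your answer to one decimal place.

Flow: 45 L/min ÷ 60 = 0.75 L/s.
R = (PIP − Pplat)/V̇ = (38.6 − 23.2) / 0.75 = 15.4/0.75 = 20.533 cmH2O·s/L.
C = Vt/(Pplat − PEEP) = 440.0 / (23.2 − 7) = 440.0/16.2 = 27.16 mL/cmH2O.
τ = R × C = 20.533 × 0.02716 L/cmH2O = 0.5577 s.
Fraction remaining = e^(−Te/τ) = e^(−0.99/0.5577) = 0.1695; trapped volume = 440.0 × 0.1695 = 74.58 mL.
Additional alveolar pressure from trapping ≈ V_trapped / C = 74.58 / 27.16 = 2.746 cmH2O.

2.7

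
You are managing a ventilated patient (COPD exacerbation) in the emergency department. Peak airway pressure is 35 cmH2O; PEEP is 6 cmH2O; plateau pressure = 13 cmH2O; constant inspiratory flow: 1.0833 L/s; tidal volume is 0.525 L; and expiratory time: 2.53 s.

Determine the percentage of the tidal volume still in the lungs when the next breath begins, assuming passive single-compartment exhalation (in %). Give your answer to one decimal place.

R = (PIP − Pplat)/V̇ = (35 − 13) / 1.0833 = 22.0/1.0833 = 20.308 cmH2O·s/L.
C = Vt/(Pplat − PEEP) = 525.0 / (13 − 6) = 525.0/7.0 = 75.0 mL/cmH2O.
τ = R × C = 20.308 × 0.075 L/cmH2O = 1.523 s.
Fraction remaining at end-expiration = e^(−Te/τ) = e^(−2.53/1.523) = 0.1899 → 18.99%.

19.0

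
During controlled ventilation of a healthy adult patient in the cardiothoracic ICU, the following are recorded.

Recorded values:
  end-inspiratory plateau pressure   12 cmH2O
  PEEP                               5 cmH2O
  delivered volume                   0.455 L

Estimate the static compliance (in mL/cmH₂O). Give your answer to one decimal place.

65.0

Cstat = Vt / (Pplat − PEEP) = 455 / (12 − 5) = 455 / 7.0 = 65.0 mL/cmH2O.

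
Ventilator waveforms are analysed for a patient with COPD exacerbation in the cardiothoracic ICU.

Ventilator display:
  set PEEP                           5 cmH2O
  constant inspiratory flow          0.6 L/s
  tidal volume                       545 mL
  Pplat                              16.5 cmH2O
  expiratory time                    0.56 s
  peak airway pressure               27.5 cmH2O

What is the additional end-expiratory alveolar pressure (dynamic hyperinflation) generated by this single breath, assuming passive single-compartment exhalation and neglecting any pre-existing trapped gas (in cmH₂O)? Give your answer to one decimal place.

6.0

R = (PIP − Pplat)/V̇ = (27.5 − 16.5) / 0.6 = 11.0/0.6 = 18.333 cmH2O·s/L.
C = Vt/(Pplat − PEEP) = 545.0 / (16.5 − 5) = 545.0/11.5 = 47.391 mL/cmH2O.
τ = R × C = 18.333 × 0.04739 L/cmH2O = 0.8688 s.
Fraction remaining = e^(−Te/τ) = e^(−0.56/0.8688) = 0.5249; trapped volume = 545.0 × 0.5249 = 286.07 mL.
Additional alveolar pressure from trapping ≈ V_trapped / C = 286.07 / 47.391 = 6.036 cmH2O.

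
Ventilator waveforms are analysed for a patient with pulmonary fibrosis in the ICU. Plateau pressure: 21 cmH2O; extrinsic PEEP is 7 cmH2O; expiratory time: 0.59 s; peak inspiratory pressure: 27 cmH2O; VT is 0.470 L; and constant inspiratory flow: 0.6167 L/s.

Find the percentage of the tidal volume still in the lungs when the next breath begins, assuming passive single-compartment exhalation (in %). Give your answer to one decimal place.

16.4

R = (PIP − Pplat)/V̇ = (27 − 21) / 0.6167 = 6.0/0.6167 = 9.729 cmH2O·s/L.
C = Vt/(Pplat − PEEP) = 470.0 / (21 − 7) = 470.0/14.0 = 33.571 mL/cmH2O.
τ = R × C = 9.729 × 0.03357 L/cmH2O = 0.3266 s.
Fraction remaining at end-expiration = e^(−Te/τ) = e^(−0.59/0.3266) = 0.1642 → 16.42%.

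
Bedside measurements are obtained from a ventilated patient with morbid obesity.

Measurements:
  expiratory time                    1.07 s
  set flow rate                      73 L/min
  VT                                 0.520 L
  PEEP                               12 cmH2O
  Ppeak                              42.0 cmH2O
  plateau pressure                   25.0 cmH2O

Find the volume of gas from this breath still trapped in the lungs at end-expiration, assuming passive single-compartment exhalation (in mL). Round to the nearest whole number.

77

Flow: 73 L/min ÷ 60 = 1.2167 L/s.
R = (PIP − Pplat)/V̇ = (42.0 − 25.0) / 1.2167 = 17.0/1.2167 = 13.972 cmH2O·s/L.
C = Vt/(Pplat − PEEP) = 520.0 / (25.0 − 12) = 520.0/13.0 = 40.0 mL/cmH2O.
τ = R × C = 13.972 × 0.04 L/cmH2O = 0.5589 s.
Fraction remaining = e^(−Te/τ) = e^(−1.07/0.5589) = 0.1474.
Trapped volume = 520.0 × 0.1474 = 76.648 mL.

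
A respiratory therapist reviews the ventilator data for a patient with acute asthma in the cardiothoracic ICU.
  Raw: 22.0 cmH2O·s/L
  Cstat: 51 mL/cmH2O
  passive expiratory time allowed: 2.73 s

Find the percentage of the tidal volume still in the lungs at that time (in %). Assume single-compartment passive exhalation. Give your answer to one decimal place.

τ = R × C = 22.0 × 51 mL/cmH2O = 22.0 × 0.051 L/cmH2O = 1.122 s.
Passive exhalation: V(t)/V₀ = e^(−t/τ) = e^(−2.73/1.122) = 0.08776.
Fraction remaining = 0.08776 → 8.776%.

8.8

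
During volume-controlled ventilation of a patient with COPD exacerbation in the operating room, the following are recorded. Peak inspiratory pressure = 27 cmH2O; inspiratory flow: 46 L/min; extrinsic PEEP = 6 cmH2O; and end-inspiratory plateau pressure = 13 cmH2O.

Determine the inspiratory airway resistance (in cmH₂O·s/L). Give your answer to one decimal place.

Flow: 46 L/min ÷ 60 = 0.7667 L/s.
Raw = (PIP − Pplat) / flow = (27 − 13) / 0.7667 = 14.0 / 0.7667 = 18.26 cmH2O·s/L.

18.3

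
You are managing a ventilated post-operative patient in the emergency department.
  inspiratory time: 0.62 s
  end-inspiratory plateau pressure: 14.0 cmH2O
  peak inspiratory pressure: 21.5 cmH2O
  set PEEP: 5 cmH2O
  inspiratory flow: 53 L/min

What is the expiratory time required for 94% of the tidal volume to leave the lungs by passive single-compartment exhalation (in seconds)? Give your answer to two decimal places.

1.45

Flow: 53 L/min ÷ 60 = 0.8833 L/s.
Vt = flow × Ti = 0.8833 L/s × 0.62 s × 1000 mL/L = 547.65 mL.
R = (PIP − Pplat)/V̇ = (21.5 − 14.0) / 0.8833 = 7.5/0.8833 = 8.491 cmH2O·s/L.
C = Vt/(Pplat − PEEP) = 547.65 / (14.0 − 5) = 547.65/9.0 = 60.85 mL/cmH2O.
τ = R × C = 8.491 × 0.06085 L/cmH2O = 0.5167 s.
t = −τ·ln(1 − 0.94) = −0.5167·ln(0.06) = 1.454 s.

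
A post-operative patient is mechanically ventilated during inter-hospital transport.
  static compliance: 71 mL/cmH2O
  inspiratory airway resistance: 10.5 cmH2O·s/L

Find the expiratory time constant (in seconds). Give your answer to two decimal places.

τ = R × C = 10.5 × 71 mL/cmH2O = 10.5 × 0.071 L/cmH2O = 0.7455 s.

0.75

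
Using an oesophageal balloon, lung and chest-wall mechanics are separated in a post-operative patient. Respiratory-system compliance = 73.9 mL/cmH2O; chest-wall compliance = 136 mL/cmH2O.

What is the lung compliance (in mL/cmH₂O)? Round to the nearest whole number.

162

1/CL = 1/Crs − 1/Ccw.
1/CL = 1/73.9 − 1/136 = 0.006179.
CL = 161.84 mL/cmH2O.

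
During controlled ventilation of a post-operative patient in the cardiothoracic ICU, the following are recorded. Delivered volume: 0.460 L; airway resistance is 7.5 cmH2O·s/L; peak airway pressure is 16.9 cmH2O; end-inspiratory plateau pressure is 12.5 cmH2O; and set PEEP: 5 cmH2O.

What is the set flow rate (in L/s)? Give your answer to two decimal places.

flow = (PIP − Pplat) / Raw = 4.4 / 7.5 = 0.5867 L/s.

0.59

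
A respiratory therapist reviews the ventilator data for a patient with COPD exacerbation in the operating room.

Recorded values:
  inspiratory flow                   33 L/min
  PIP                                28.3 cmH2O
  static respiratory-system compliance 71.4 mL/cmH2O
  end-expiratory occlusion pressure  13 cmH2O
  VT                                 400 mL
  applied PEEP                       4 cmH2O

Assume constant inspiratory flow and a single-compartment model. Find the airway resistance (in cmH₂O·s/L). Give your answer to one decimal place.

Flow: 33 L/min ÷ 60 = 0.55 L/s.
Total PEEP = 13 cmH2O (set 4 + intrinsic 9); this is the baseline alveolar pressure.
Equation of motion (constant flow): PIP = Vt/C + R·V̇ + PEEP.
R·V̇ = PIP − Vt/C − PEEP = 28.3 − 400/71.4 − 13 = 28.3 − 5.602 − 13 = 9.698 cmH2O.
R = 9.698 / 0.55 = 17.633 cmH2O·s/L.

17.6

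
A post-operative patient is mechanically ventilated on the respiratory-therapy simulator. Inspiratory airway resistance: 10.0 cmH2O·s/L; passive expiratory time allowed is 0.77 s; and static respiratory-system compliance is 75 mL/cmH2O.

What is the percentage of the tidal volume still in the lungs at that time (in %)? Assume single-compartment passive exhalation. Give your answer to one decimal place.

35.8

τ = R × C = 10.0 × 75 mL/cmH2O = 10.0 × 0.075 L/cmH2O = 0.75 s.
Passive exhalation: V(t)/V₀ = e^(−t/τ) = e^(−0.77/0.75) = 0.3582.
Fraction remaining = 0.3582 → 35.82%.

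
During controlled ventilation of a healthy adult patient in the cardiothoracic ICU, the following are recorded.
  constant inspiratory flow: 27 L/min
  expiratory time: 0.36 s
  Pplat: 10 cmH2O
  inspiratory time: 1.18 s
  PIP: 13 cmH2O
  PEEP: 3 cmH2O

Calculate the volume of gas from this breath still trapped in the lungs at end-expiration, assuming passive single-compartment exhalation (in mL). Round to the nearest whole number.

Flow: 27 L/min ÷ 60 = 0.45 L/s.
Vt = flow × Ti = 0.45 L/s × 1.18 s × 1000 mL/L = 531.0 mL.
R = (PIP − Pplat)/V̇ = (13 − 10) / 0.45 = 3.0/0.45 = 6.667 cmH2O·s/L.
C = Vt/(Pplat − PEEP) = 531.0 / (10 − 3) = 531.0/7.0 = 75.857 mL/cmH2O.
τ = R × C = 6.667 × 0.07586 L/cmH2O = 0.5058 s.
Fraction remaining = e^(−Te/τ) = e^(−0.36/0.5058) = 0.4908.
Trapped volume = 531.0 × 0.4908 = 260.61 mL.

261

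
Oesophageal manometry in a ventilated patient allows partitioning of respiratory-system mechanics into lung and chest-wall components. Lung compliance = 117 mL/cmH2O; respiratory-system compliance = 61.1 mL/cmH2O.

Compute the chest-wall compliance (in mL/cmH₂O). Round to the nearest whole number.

128

1/Ccw = 1/Crs − 1/CL.
1/Ccw = 1/61.1 − 1/117 = 0.00782.
Ccw = 127.88 mL/cmH2O.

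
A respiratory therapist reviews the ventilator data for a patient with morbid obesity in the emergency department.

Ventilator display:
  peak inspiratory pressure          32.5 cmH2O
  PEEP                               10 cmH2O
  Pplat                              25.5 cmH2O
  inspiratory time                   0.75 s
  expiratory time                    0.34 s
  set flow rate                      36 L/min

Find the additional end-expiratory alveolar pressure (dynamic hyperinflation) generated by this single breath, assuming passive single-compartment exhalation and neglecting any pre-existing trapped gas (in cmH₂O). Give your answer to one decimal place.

Flow: 36 L/min ÷ 60 = 0.6 L/s.
Vt = flow × Ti = 0.6 L/s × 0.75 s × 1000 mL/L = 450.0 mL.
R = (PIP − Pplat)/V̇ = (32.5 − 25.5) / 0.6 = 7.0/0.6 = 11.667 cmH2O·s/L.
C = Vt/(Pplat − PEEP) = 450.0 / (25.5 − 10) = 450.0/15.5 = 29.032 mL/cmH2O.
τ = R × C = 11.667 × 0.02903 L/cmH2O = 0.3387 s.
Fraction remaining = e^(−Te/τ) = e^(−0.34/0.3387) = 0.3665; trapped volume = 450.0 × 0.3665 = 164.93 mL.
Additional alveolar pressure from trapping ≈ V_trapped / C = 164.93 / 29.032 = 5.681 cmH2O.

5.7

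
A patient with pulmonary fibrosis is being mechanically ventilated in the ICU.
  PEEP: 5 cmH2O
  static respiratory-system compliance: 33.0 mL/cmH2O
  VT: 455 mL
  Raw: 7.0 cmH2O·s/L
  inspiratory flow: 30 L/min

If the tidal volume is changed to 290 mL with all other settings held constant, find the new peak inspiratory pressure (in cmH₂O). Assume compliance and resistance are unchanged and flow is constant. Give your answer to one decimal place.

Flow: 30 L/min ÷ 60 = 0.5 L/s.
PIP = Vt/C + R·V̇ + PEEP (constant-flow equation of motion).
Only the elastic term changes: ΔPIP = ΔVt / C = (290 − 455) / 33.0 = -5.0 cmH2O.
Original PIP = 455/33.0 + 7.0×0.5 + 5 = 22.288 cmH2O; new PIP = 22.288 + (-5.0) = 17.288 cmH2O.

17.3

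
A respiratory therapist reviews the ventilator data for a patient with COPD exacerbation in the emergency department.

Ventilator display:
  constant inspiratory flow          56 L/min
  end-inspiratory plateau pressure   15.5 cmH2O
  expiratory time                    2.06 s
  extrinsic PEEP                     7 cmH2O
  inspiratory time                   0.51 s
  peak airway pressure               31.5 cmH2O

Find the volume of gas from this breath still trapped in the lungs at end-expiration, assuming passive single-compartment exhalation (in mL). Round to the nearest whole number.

Flow: 56 L/min ÷ 60 = 0.9333 L/s.
Vt = flow × Ti = 0.9333 L/s × 0.51 s × 1000 mL/L = 475.98 mL.
R = (PIP − Pplat)/V̇ = (31.5 − 15.5) / 0.9333 = 16.0/0.9333 = 17.143 cmH2O·s/L.
C = Vt/(Pplat − PEEP) = 475.98 / (15.5 − 7) = 475.98/8.5 = 55.998 mL/cmH2O.
τ = R × C = 17.143 × 0.056 L/cmH2O = 0.96 s.
Fraction remaining = e^(−Te/τ) = e^(−2.06/0.96) = 0.117.
Trapped volume = 475.98 × 0.117 = 55.69 mL.

56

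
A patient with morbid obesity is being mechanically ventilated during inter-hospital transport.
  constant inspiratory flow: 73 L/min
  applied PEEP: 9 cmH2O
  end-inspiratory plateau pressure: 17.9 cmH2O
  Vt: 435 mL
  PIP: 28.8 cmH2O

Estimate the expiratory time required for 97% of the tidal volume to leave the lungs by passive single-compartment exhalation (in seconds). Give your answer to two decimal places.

1.54

Flow: 73 L/min ÷ 60 = 1.2167 L/s.
R = (PIP − Pplat)/V̇ = (28.8 − 17.9) / 1.2167 = 10.9/1.2167 = 8.959 cmH2O·s/L.
C = Vt/(Pplat − PEEP) = 435.0 / (17.9 − 9) = 435.0/8.9 = 48.876 mL/cmH2O.
τ = R × C = 8.959 × 0.04888 L/cmH2O = 0.4379 s.
t = −τ·ln(1 − 0.97) = −0.4379·ln(0.03) = 1.536 s.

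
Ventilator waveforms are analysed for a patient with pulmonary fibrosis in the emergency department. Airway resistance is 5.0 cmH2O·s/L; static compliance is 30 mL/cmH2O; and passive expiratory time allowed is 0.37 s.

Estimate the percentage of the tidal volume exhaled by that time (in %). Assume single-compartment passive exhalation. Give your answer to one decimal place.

τ = R × C = 5.0 × 30 mL/cmH2O = 5.0 × 0.030 L/cmH2O = 0.15 s.
Passive exhalation: V(t)/V₀ = e^(−t/τ) = e^(−0.37/0.15) = 0.08487.
Fraction exhaled = 1 − 0.08487 = 0.9151 → 91.51%.

91.5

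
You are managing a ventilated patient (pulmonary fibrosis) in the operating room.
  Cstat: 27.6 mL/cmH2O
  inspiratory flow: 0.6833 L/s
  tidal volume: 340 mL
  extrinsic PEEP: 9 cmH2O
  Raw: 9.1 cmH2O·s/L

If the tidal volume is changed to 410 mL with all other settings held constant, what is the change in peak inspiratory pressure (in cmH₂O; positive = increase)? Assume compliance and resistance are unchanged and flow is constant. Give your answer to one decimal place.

PIP = Vt/C + R·V̇ + PEEP (constant-flow equation of motion).
Only the elastic term changes: ΔPIP = ΔVt / C = (410 − 340) / 27.6 = 2.536 cmH2O.

2.5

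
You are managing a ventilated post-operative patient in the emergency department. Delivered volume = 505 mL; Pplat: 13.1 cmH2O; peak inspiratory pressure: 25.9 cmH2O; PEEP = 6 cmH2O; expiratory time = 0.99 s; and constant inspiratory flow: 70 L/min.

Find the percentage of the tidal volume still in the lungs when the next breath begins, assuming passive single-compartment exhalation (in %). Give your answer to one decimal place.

Flow: 70 L/min ÷ 60 = 1.1667 L/s.
R = (PIP − Pplat)/V̇ = (25.9 − 13.1) / 1.1667 = 12.8/1.1667 = 10.971 cmH2O·s/L.
C = Vt/(Pplat − PEEP) = 505.0 / (13.1 − 6) = 505.0/7.1 = 71.127 mL/cmH2O.
τ = R × C = 10.971 × 0.07113 L/cmH2O = 0.7804 s.
Fraction remaining at end-expiration = e^(−Te/τ) = e^(−0.99/0.7804) = 0.2812 → 28.12%.

28.1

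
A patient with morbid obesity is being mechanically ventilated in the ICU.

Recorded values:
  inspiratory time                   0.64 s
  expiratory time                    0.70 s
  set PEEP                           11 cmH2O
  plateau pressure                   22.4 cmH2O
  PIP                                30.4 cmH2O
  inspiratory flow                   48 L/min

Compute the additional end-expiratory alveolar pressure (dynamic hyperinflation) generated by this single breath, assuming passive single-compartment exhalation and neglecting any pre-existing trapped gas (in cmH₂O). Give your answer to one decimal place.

Flow: 48 L/min ÷ 60 = 0.8 L/s.
Vt = flow × Ti = 0.8 L/s × 0.64 s × 1000 mL/L = 512.0 mL.
R = (PIP − Pplat)/V̇ = (30.4 − 22.4) / 0.8 = 8.0/0.8 = 10.0 cmH2O·s/L.
C = Vt/(Pplat − PEEP) = 512.0 / (22.4 − 11) = 512.0/11.4 = 44.912 mL/cmH2O.
τ = R × C = 10.0 × 0.04491 L/cmH2O = 0.4491 s.
Fraction remaining = e^(−Te/τ) = e^(−0.70/0.4491) = 0.2104; trapped volume = 512.0 × 0.2104 = 107.72 mL.
Additional alveolar pressure from trapping ≈ V_trapped / C = 107.72 / 44.912 = 2.398 cmH2O.

2.4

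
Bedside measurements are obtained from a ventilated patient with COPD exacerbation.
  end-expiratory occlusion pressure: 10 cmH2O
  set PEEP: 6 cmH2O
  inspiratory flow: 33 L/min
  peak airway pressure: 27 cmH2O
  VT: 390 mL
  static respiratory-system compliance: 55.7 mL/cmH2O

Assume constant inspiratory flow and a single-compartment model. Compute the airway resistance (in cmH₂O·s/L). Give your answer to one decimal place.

Flow: 33 L/min ÷ 60 = 0.55 L/s.
Total PEEP = 10 cmH2O (set 6 + intrinsic 4); this is the baseline alveolar pressure.
Equation of motion (constant flow): PIP = Vt/C + R·V̇ + PEEP.
R·V̇ = PIP − Vt/C − PEEP = 27 − 390/55.7 − 10 = 27 − 7.002 − 10 = 9.998 cmH2O.
R = 9.998 / 0.55 = 18.178 cmH2O·s/L.

18.2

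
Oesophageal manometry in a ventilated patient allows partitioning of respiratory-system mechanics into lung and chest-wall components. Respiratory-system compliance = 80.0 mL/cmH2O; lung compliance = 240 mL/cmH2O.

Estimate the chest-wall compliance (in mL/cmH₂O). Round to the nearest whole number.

120

1/Ccw = 1/Crs − 1/CL.
1/Ccw = 1/80.0 − 1/240 = 0.008333.
Ccw = 120.0 mL/cmH2O.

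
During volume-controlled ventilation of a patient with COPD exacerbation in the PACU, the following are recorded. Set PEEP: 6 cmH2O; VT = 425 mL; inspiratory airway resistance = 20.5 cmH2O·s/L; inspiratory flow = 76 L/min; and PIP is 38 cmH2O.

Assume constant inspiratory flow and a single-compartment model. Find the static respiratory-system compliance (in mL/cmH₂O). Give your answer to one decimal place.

70.4

Flow: 76 L/min ÷ 60 = 1.2667 L/s.
Equation of motion (constant flow): PIP = Vt/C + R·V̇ + PEEP.
Vt/C = PIP − R·V̇ − PEEP = 38 − 20.5×1.2667 − 6 = 38 − 25.967 − 6 = 6.033 cmH2O.
C = Vt / 6.033 = 425 / 6.033 = 70.446 mL/cmH2O.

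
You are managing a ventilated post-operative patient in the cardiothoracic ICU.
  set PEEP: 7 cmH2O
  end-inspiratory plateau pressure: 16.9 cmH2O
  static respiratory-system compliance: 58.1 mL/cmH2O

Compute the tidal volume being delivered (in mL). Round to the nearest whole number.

Vt = Cstat × (Pplat − PEEP) = 58.1 × (16.9 − 7) = 58.1 × 9.9 = 575.19 mL.

575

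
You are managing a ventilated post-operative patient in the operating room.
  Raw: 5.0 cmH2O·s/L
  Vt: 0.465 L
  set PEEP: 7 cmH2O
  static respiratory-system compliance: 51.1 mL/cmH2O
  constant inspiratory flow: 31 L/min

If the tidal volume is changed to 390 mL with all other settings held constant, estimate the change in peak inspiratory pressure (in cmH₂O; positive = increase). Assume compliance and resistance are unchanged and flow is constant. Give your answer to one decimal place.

-1.5

PIP = Vt/C + R·V̇ + PEEP (constant-flow equation of motion).
Only the elastic term changes: ΔPIP = ΔVt / C = (390 − 465) / 51.1 = -1.468 cmH2O.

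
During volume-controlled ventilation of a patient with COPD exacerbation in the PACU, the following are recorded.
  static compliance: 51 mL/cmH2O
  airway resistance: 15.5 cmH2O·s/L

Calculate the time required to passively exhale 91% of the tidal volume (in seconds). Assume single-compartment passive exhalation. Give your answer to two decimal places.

τ = R × C = 15.5 × 51 mL/cmH2O = 15.5 × 0.051 L/cmH2O = 0.7905 s.
Exhaled fraction f = 1 − e^(−t/τ) → t = −τ·ln(1 − f) = −0.7905·ln(0.09) = 1.903 s.

1.90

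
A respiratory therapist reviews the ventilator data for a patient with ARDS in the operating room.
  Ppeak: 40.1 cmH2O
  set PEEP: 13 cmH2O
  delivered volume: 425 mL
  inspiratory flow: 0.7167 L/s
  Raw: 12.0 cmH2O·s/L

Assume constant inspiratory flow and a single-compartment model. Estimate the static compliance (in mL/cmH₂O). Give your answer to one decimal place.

23.0

Equation of motion (constant flow): PIP = Vt/C + R·V̇ + PEEP.
Vt/C = PIP − R·V̇ − PEEP = 40.1 − 12.0×0.7167 − 13 = 40.1 − 8.6 − 13 = 18.5 cmH2O.
C = Vt / 18.5 = 425 / 18.5 = 22.973 mL/cmH2O.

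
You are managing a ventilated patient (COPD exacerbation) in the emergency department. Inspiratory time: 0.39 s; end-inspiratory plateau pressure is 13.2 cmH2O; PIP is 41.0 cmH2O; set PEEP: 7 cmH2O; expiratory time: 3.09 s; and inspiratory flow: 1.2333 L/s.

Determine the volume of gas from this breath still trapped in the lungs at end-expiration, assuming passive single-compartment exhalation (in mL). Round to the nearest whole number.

Vt = flow × Ti = 1.2333 L/s × 0.39 s × 1000 mL/L = 480.99 mL.
R = (PIP − Pplat)/V̇ = (41.0 − 13.2) / 1.2333 = 27.8/1.2333 = 22.541 cmH2O·s/L.
C = Vt/(Pplat − PEEP) = 480.99 / (13.2 − 7) = 480.99/6.2 = 77.579 mL/cmH2O.
τ = R × C = 22.541 × 0.07758 L/cmH2O = 1.749 s.
Fraction remaining = e^(−Te/τ) = e^(−3.09/1.749) = 0.1709.
Trapped volume = 480.99 × 0.1709 = 82.201 mL.

82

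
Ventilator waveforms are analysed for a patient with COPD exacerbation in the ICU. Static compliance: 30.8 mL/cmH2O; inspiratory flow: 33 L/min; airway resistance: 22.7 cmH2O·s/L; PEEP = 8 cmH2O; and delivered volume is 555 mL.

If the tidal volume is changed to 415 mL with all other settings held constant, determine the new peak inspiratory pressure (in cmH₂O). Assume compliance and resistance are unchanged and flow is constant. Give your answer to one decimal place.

34.0

Flow: 33 L/min ÷ 60 = 0.55 L/s.
PIP = Vt/C + R·V̇ + PEEP (constant-flow equation of motion).
Only the elastic term changes: ΔPIP = ΔVt / C = (415 − 555) / 30.8 = -4.545 cmH2O.
Original PIP = 555/30.8 + 22.7×0.55 + 8 = 38.504 cmH2O; new PIP = 38.504 + (-4.545) = 33.959 cmH2O.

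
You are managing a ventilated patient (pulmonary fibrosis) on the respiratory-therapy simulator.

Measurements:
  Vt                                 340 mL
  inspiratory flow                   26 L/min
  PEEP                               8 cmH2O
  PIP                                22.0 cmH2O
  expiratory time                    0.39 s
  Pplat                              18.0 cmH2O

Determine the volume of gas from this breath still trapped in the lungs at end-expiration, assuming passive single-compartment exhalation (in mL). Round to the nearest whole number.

98

Flow: 26 L/min ÷ 60 = 0.4333 L/s.
R = (PIP − Pplat)/V̇ = (22.0 − 18.0) / 0.4333 = 4.0/0.4333 = 9.231 cmH2O·s/L.
C = Vt/(Pplat − PEEP) = 340.0 / (18.0 − 8) = 340.0/10.0 = 34.0 mL/cmH2O.
τ = R × C = 9.231 × 0.034 L/cmH2O = 0.3139 s.
Fraction remaining = e^(−Te/τ) = e^(−0.39/0.3139) = 0.2887.
Trapped volume = 340.0 × 0.2887 = 98.158 mL.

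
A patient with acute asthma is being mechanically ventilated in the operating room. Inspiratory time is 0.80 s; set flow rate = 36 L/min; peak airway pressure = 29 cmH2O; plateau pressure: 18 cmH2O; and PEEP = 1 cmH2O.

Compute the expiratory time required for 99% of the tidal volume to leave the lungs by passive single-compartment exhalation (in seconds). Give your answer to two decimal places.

2.38

Flow: 36 L/min ÷ 60 = 0.6 L/s.
Vt = flow × Ti = 0.6 L/s × 0.80 s × 1000 mL/L = 480.0 mL.
R = (PIP − Pplat)/V̇ = (29 − 18) / 0.6 = 11.0/0.6 = 18.333 cmH2O·s/L.
C = Vt/(Pplat − PEEP) = 480.0 / (18 − 1) = 480.0/17.0 = 28.235 mL/cmH2O.
τ = R × C = 18.333 × 0.02824 L/cmH2O = 0.5177 s.
t = −τ·ln(1 − 0.99) = −0.5177·ln(0.01) = 2.384 s.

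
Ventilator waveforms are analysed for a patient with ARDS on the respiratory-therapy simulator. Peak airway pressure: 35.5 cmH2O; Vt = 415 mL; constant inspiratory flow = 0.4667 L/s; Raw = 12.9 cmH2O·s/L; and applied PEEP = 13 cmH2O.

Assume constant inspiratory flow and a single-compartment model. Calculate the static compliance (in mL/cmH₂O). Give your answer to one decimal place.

Equation of motion (constant flow): PIP = Vt/C + R·V̇ + PEEP.
Vt/C = PIP − R·V̇ − PEEP = 35.5 − 12.9×0.4667 − 13 = 35.5 − 6.02 − 13 = 16.48 cmH2O.
C = Vt / 16.48 = 415 / 16.48 = 25.182 mL/cmH2O.

25.2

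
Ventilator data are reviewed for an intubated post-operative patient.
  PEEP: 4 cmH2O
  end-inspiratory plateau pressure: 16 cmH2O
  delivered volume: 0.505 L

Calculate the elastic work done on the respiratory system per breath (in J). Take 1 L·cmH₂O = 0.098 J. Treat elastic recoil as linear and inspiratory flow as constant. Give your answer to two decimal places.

Elastic work ≈ ½ × (Pplat − PEEP) × Vt = 0.5 × (16 − 4) × 0.505 L = 0.5 × 12.0 × 0.505 = 3.03 L·cmH2O.
× 0.098 J/(L·cmH2O) → 0.2969 J.

0.30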